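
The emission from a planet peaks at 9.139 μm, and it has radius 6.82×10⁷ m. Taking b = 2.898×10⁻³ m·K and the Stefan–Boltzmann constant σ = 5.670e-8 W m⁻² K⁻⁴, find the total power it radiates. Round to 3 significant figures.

P ≈ 3.35×10¹⁹ W

Wien's law: T = b/λ_max = 2.898×10⁻³/9.139×10⁻⁶ = 317.103 K.
Surface area A = 4πR² = 4π(6.82×10⁷ m)² = 5.84492×10¹⁶ m².
Then P = σAT⁴ = 5.670×10⁻⁸×5.84492×10¹⁶×(317.103)⁴ = 3.35×10¹⁹ W.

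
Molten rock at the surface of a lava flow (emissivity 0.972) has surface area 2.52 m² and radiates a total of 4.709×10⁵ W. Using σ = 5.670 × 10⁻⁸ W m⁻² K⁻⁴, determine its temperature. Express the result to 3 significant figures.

T ≈ 1.36×10³ K

Area A = 2.52 m².
P = εσAT⁴ ⇒ T = (P/(εσA))^(1/4) = (4.709×10⁵/(0.972×5.670×10⁻⁸×2.52))^(1/4) = 1.36×10³ K.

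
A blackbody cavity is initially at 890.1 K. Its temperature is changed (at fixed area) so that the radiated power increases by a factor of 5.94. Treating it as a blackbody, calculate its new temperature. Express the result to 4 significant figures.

P ∝ T⁴, so T₂/T₁ = (P₂/P₁)^(1/4) = (5.94)^(1/4) = 1.56116.
T₂ = 890.1 × 1.56116 = 1390 K.

T₂ ≈ 1390 K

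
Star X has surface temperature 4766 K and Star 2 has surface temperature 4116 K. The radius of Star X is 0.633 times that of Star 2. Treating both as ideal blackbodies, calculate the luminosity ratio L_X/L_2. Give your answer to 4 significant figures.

L ∝ R²T⁴, so L_X/L_2 = (R_X/R_2)²(T_X/T_2)⁴ = (0.633)² × (4766/4116)⁴ = 0.400689 × 1.79769 = 0.7203.

L_X/L_2 ≈ 0.7203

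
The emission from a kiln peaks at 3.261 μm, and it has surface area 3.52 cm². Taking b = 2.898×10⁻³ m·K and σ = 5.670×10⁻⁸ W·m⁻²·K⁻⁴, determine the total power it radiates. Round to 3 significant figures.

P ≈ 12.4 W

Wien's law: T = b/λ_max = 2.898×10⁻³/3.261×10⁻⁶ = 888.684 K.
Area A = 3.52 cm² = 3.52×10⁻⁴ m².
Then P = σAT⁴ = 5.670×10⁻⁸×3.52×10⁻⁴×(888.684)⁴ = 12.4 W.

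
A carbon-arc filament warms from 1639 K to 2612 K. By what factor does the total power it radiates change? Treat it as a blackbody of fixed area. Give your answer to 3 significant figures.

P ∝ T⁴, so P₂/P₁ = (T₂/T₁)⁴ = (2612/1639)⁴ = (1.59365)⁴ = 6.45.

P₂/P₁ ≈ 6.45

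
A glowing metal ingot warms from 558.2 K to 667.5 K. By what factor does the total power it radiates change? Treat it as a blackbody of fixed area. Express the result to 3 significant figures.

P₂/P₁ ≈ 2.04

P ∝ T⁴, so P₂/P₁ = (T₂/T₁)⁴ = (667.5/558.2)⁴ = (1.19581)⁴ = 2.04.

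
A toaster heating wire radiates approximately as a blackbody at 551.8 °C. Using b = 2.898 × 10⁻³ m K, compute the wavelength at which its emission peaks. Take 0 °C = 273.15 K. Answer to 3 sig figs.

λ_max ≈ 3.51 μm

T = 551.8 °C + 273.15 = 824.95 K.
Wien's displacement law: λ_max = b/T = (2.898×10⁻³ m·K)/(824.95 K) = 3.513×10⁻⁶ m.
That is 3.51 μm, in the infrared range.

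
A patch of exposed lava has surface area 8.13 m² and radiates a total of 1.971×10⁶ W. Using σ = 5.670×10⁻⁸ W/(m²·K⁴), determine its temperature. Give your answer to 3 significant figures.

Area A = 8.13 m².
P = σAT⁴ ⇒ T = (P/(σA))^(1/4) = (1.971×10⁶/(5.670×10⁻⁸×8.13))^(1/4) = 1.44×10³ K.

T ≈ 1.44×10³ K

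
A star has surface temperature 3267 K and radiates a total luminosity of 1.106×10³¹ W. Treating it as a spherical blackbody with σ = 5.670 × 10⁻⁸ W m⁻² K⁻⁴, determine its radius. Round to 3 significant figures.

L = 4πR²σT⁴ ⇒ R = √(L/(4πσT⁴)).
σT⁴ = 6.45921×10⁶ W/m², so R = √(1.106×10³¹/(4π×6.45921×10⁶)) = 3.69×10¹¹ m.

R ≈ 3.69×10¹¹ m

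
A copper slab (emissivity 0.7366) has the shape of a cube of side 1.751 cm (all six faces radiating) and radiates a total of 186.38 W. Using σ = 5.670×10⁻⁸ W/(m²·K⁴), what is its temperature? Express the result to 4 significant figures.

Area A = 6s² = 6×(0.01751 m)² = 1.8396×10⁻³ m².
P = εσAT⁴ ⇒ T = (P/(εσA))^(1/4) = (186.38/(0.7366×5.670×10⁻⁸×1.8396×10⁻³))^(1/4) = 1248 K.

T ≈ 1248 K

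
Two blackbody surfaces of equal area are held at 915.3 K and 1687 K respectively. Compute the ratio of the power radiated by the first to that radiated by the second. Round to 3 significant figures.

With equal areas, P₁/P₂ = (T₁/T₂)⁴ = (915.3/1687)⁴ = 0.0867.

P₁/P₂ ≈ 0.0867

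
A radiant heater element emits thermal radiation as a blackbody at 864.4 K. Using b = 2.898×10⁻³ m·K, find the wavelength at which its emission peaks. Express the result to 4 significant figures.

λ_max ≈ 3.353 μm

Wien's displacement law: λ_max = b/T = (2.898×10⁻³ m·K)/(864.4 K) = 3.3526×10⁻⁶ m.
That is 3.353 μm, in the infrared range.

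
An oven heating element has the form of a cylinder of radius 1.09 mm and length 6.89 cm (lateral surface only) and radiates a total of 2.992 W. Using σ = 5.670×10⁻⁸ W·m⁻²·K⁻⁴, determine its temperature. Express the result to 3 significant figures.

Lateral area A = 2πrL = 2π×1.09×10⁻³×0.0689 = 4.71873×10⁻⁴ m².
P = σAT⁴ ⇒ T = (P/(σA))^(1/4) = (2.992/(5.670×10⁻⁸×4.71873×10⁻⁴))^(1/4) = 578 K.

T ≈ 578 K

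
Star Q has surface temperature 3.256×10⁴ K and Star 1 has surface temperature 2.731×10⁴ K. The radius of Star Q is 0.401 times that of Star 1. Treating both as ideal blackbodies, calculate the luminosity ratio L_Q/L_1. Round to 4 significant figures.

L ∝ R²T⁴, so L_Q/L_1 = (R_Q/R_1)²(T_Q/T_1)⁴ = (0.401)² × (3.256×10⁴/2.731×10⁴)⁴ = 0.160801 × 2.02046 = 0.3249.

L_Q/L_1 ≈ 0.3249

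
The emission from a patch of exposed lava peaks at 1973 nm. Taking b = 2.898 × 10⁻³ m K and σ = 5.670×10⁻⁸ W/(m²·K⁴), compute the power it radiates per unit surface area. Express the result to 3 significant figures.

Wien's law: T = b/λ_max = 2.898×10⁻³/1.973×10⁻⁶ = 1468.83 K.
Then I = σT⁴ = 5.670×10⁻⁸×(1468.83)⁴ = 2.64×10⁵ W/m².

I ≈ 2.64×10⁵ W/m²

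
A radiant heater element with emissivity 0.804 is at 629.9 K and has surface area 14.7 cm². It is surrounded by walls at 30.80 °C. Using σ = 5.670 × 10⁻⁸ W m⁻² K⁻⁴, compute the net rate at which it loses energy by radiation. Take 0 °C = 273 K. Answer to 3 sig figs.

Surroundings: T = 30.80 °C + 273 = 303.80 K.
Area A = 14.7 cm² = 1.47×10⁻³ m².
Net radiated power P_net = εσA(T⁴ − T₀⁴) = 0.804×5.670×10⁻⁸×1.47×10⁻³×(629.9⁴ − 303.80⁴).
T⁴ − T₀⁴ = 1.57430×10¹¹ − 8.51826×10⁹ = 1.48912×10¹¹ K⁴, so P_net = 9.98 W.

Net loss ≈ 9.98 W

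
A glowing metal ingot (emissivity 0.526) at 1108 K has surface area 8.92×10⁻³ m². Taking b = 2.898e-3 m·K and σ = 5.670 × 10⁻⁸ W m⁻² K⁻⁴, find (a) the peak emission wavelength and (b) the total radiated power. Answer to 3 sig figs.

(a) λ_max = b/T = 2.898×10⁻³/1108 = 2.616×10⁻⁶ m = 2.62×10³ nm.
Area A = 8.92×10⁻³ m².
(b) P = εσAT⁴ = 0.526×5.670×10⁻⁸×8.92×10⁻³×(1108)⁴ = 401 W.

λ_max ≈ 2.62×10³ nm; P ≈ 401 W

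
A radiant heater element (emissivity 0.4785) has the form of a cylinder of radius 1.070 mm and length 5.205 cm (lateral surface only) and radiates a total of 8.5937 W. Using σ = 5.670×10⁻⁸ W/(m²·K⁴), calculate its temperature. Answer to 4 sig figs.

Lateral area A = 2πrL = 2π×1.070×10⁻³×0.05205 = 3.49933×10⁻⁴ m².
P = εσAT⁴ ⇒ T = (P/(εσA))^(1/4) = (8.5937/(0.4785×5.670×10⁻⁸×3.49933×10⁻⁴))^(1/4) = 975.4 K.

T ≈ 975.4 K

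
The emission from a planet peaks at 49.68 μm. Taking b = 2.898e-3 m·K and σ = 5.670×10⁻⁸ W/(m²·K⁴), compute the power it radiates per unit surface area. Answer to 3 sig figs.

I ≈ 0.657 W/m²

Wien's law: T = b/λ_max = 2.898×10⁻³/4.968×10⁻⁵ = 58.3333 K.
Then I = σT⁴ = 5.670×10⁻⁸×(58.3333)⁴ = 0.657 W/m².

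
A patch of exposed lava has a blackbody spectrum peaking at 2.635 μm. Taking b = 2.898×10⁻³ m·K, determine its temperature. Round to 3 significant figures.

Wien's law gives T = b/λ_max = (2.898×10⁻³ m·K)/(2.635×10⁻⁶ m) = 1.10×10³ K.

T ≈ 1.10×10³ K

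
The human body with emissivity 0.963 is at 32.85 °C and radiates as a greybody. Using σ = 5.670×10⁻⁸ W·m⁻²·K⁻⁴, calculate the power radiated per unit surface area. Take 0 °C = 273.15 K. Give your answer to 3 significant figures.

T = 32.85 °C + 273.15 = 306.00 K.
Stefan–Boltzmann: I = εσT⁴ = 0.963 × 5.670×10⁻⁸ × (306.00)⁴ = 479 W/m².

I ≈ 479 W/m²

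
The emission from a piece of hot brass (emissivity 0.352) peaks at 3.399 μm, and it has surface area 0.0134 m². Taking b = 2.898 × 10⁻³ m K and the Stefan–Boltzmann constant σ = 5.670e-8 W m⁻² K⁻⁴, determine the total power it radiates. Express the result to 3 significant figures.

P ≈ 141 W

Wien's law: T = b/λ_max = 2.898×10⁻³/3.399×10⁻⁶ = 852.604 K.
Area A = 0.0134 m².
Then P = εσAT⁴ = 0.352×5.670×10⁻⁸×0.0134×(852.604)⁴ = 141 W.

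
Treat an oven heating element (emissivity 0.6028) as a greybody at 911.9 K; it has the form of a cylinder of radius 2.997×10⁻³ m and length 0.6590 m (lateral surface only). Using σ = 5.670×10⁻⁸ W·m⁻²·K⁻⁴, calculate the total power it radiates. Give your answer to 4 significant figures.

P ≈ 293.3 W

Lateral area A = 2πrL = 2π×2.997×10⁻³×0.6590 = 0.0124094 m².
P = εσAT⁴ = 0.6028 × 5.670×10⁻⁸ × 0.0124094 × (911.9)⁴ = 293.3 W.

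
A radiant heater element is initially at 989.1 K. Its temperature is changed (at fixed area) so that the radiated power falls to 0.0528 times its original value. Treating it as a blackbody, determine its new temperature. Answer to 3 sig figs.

P ∝ T⁴, so T₂/T₁ = (P₂/P₁)^(1/4) = (0.0528)^(1/4) = 0.479356.
T₂ = 989.1 × 0.479356 = 474 K.

T₂ ≈ 474 K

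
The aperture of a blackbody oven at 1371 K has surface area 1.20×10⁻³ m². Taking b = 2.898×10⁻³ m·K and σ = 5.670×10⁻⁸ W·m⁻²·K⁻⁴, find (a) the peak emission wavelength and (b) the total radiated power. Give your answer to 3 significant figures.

λ_max ≈ 2.11×10³ nm; P ≈ 240 W

(a) λ_max = b/T = 2.898×10⁻³/1371 = 2.114×10⁻⁶ m = 2.11×10³ nm.
Area A = 1.20×10⁻³ m².
(b) P = σAT⁴ = 5.670×10⁻⁸×1.20×10⁻³×(1371)⁴ = 240 W.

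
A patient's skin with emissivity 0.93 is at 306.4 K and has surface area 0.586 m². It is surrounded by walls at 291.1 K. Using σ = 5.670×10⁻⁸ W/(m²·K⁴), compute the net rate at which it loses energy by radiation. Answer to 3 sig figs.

Area A = 0.586 m².
Net radiated power P_net = εσA(T⁴ − T₀⁴) = 0.93×5.670×10⁻⁸×0.586×(306.4⁴ − 291.1⁴).
T⁴ − T₀⁴ = 8.81363×10⁹ − 7.18073×10⁹ = 1.63290×10⁹ K⁴, so P_net = 50.5 W.

Net loss ≈ 50.5 W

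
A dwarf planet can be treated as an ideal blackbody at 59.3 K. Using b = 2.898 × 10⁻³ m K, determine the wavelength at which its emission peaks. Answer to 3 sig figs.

Wien's displacement law: λ_max = b/T = (2.898×10⁻³ m·K)/(59.3 K) = 4.887×10⁻⁵ m.
That is 48.9 μm, in the infrared range.

λ_max ≈ 48.9 μm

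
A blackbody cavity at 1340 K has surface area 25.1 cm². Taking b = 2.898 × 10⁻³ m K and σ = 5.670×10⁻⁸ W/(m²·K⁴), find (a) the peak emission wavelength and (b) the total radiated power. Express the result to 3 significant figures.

(a) λ_max = b/T = 2.898×10⁻³/1340 = 2.163×10⁻⁶ m = 2.16 μm.
Area A = 25.1 cm² = 2.51×10⁻³ m².
(b) P = σAT⁴ = 5.670×10⁻⁸×2.51×10⁻³×(1340)⁴ = 459 W.

λ_max ≈ 2.16 μm; P ≈ 459 W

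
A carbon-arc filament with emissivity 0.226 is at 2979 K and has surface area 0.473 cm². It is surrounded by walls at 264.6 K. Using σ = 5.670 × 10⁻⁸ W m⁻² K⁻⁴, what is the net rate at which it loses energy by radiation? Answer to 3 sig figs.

Area A = 0.473 cm² = 4.73×10⁻⁵ m².
Net radiated power P_net = εσA(T⁴ − T₀⁴) = 0.226×5.670×10⁻⁸×4.73×10⁻⁵×(2979⁴ − 264.6⁴).
T⁴ − T₀⁴ = 7.87557×10¹³ − 4.90184×10⁹ = 7.87508×10¹³ K⁴, so P_net = 47.7 W.

Net loss ≈ 47.7 W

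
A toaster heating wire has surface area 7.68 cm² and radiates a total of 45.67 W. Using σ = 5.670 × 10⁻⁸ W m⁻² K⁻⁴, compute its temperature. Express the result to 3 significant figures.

Area A = 7.68 cm² = 7.68×10⁻⁴ m².
P = σAT⁴ ⇒ T = (P/(σA))^(1/4) = (45.67/(5.670×10⁻⁸×7.68×10⁻⁴))^(1/4) = 1.01×10³ K.

T ≈ 1.01×10³ K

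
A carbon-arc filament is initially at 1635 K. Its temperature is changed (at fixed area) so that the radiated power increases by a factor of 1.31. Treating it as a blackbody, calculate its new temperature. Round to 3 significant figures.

P ∝ T⁴, so T₂/T₁ = (P₂/P₁)^(1/4) = (1.31)^(1/4) = 1.06984.
T₂ = 1635 × 1.06984 = 1.75×10³ K.

T₂ ≈ 1.75×10³ K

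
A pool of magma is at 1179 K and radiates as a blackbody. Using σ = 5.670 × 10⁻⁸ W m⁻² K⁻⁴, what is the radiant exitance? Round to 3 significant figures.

Stefan–Boltzmann: I = σT⁴ = 5.670×10⁻⁸ × (1179)⁴ = 1.10×10⁵ W/m².

I ≈ 1.10×10⁵ W/m²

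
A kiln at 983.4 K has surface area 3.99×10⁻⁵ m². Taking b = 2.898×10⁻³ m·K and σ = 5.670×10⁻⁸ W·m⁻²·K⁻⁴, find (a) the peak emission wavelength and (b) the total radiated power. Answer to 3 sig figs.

λ_max ≈ 2.95×10³ nm; P ≈ 2.12 W

(a) λ_max = b/T = 2.898×10⁻³/983.4 = 2.947×10⁻⁶ m = 2.95×10³ nm.
Area A = 3.99×10⁻⁵ m².
(b) P = σAT⁴ = 5.670×10⁻⁸×3.99×10⁻⁵×(983.4)⁴ = 2.12 W.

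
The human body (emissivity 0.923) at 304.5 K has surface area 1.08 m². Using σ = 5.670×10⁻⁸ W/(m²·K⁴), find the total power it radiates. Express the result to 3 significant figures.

Area A = 1.08 m².
P = εσAT⁴ = 0.923 × 5.670×10⁻⁸ × 1.08 × (304.5)⁴ = 486 W.

P ≈ 486 W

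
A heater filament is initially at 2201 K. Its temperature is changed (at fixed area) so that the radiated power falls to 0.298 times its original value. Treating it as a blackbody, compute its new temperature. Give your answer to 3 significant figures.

P ∝ T⁴, so T₂/T₁ = (P₂/P₁)^(1/4) = (0.298)^(1/4) = 0.738846.
T₂ = 2201 × 0.738846 = 1.63×10³ K.

T₂ ≈ 1.63×10³ K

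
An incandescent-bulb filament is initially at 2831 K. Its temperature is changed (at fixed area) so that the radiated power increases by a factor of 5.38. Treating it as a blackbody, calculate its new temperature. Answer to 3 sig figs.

T₂ ≈ 4.31×10³ K

P ∝ T⁴, so T₂/T₁ = (P₂/P₁)^(1/4) = (5.38)^(1/4) = 1.52298.
T₂ = 2831 × 1.52298 = 4.31×10³ K.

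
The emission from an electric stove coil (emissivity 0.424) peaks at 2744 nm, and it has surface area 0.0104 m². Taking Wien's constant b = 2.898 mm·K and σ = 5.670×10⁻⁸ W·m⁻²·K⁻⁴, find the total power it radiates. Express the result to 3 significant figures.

P ≈ 311 W

Wien's law: T = b/λ_max = 2.898×10⁻³/2.744×10⁻⁶ = 1056.12 K.
Area A = 0.0104 m².
Then P = εσAT⁴ = 0.424×5.670×10⁻⁸×0.0104×(1056.12)⁴ = 311 W.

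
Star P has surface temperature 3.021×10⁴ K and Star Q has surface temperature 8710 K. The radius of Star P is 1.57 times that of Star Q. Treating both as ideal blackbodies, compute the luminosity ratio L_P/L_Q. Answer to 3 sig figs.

L_P/L_Q ≈ 357

L ∝ R²T⁴, so L_P/L_Q = (R_P/R_Q)²(T_P/T_Q)⁴ = (1.57)² × (3.021×10⁴/8710)⁴ = 2.4649 × 144.721 = 357.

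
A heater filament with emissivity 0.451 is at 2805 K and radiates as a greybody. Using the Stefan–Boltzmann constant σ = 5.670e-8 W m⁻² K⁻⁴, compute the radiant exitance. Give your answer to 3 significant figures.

Stefan–Boltzmann: I = εσT⁴ = 0.451 × 5.670×10⁻⁸ × (2805)⁴ = 1.58×10⁶ W/m².

I ≈ 1.58×10⁶ W/m²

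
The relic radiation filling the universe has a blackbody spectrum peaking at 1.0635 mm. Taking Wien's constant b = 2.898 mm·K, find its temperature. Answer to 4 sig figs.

T ≈ 2.725 K

Wien's law gives T = b/λ_max = (2.898×10⁻³ m·K)/(1.0635×10⁻³ m) = 2.725 K.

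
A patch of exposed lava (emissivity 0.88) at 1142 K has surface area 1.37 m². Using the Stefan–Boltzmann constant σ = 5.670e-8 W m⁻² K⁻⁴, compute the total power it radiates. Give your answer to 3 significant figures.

Area A = 1.37 m².
P = εσAT⁴ = 0.88 × 5.670×10⁻⁸ × 1.37 × (1142)⁴ = 1.16×10⁵ W.

P ≈ 1.16×10⁵ W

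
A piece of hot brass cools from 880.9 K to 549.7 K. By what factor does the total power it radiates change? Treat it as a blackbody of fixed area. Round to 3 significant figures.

P₂/P₁ ≈ 0.152

P ∝ T⁴, so P₂/P₁ = (T₂/T₁)⁴ = (549.7/880.9)⁴ = (0.624021)⁴ = 0.152.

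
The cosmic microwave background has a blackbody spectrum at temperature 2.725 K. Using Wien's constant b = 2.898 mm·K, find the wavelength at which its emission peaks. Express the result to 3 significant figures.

Wien's displacement law: λ_max = b/T = (2.898×10⁻³ m·K)/(2.725 K) = 1.063×10⁻³ m.
That is 1.06 mm, in the microwave range.

λ_max ≈ 1.06 mm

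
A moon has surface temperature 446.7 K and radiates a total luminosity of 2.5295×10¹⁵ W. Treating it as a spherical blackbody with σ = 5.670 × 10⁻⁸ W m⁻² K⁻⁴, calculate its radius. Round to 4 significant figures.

R ≈ 2.986×10⁵ m

L = 4πR²σT⁴ ⇒ R = √(L/(4πσT⁴)).
σT⁴ = 2257.60 W/m², so R = √(2.5295×10¹⁵/(4π×2257.60)) = 2.986×10⁵ m.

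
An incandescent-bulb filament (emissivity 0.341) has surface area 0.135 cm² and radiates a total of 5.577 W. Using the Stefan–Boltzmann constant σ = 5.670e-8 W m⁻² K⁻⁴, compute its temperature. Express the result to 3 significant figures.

T ≈ 2.15×10³ K

Area A = 0.135 cm² = 1.35×10⁻⁵ m².
P = εσAT⁴ ⇒ T = (P/(εσA))^(1/4) = (5.577/(0.341×5.670×10⁻⁸×1.35×10⁻⁵))^(1/4) = 2.15×10³ K.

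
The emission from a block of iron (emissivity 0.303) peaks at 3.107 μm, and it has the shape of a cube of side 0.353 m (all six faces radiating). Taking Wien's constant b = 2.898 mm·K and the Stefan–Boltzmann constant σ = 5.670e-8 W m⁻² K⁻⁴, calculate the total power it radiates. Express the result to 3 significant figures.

Wien's law: T = b/λ_max = 2.898×10⁻³/3.107×10⁻⁶ = 932.733 K.
Area A = 6s² = 6×(0.353 m)² = 0.747654 m².
Then P = εσAT⁴ = 0.303×5.670×10⁻⁸×0.747654×(932.733)⁴ = 9.72×10³ W.

P ≈ 9.72×10³ W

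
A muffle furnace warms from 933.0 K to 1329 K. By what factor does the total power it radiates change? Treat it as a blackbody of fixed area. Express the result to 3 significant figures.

P₂/P₁ ≈ 4.12

P ∝ T⁴, so P₂/P₁ = (T₂/T₁)⁴ = (1329/933.0)⁴ = (1.42444)⁴ = 4.12.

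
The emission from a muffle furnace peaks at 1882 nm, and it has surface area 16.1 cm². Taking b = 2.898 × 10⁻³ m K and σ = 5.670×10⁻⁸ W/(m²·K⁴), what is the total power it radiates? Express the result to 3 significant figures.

Wien's law: T = b/λ_max = 2.898×10⁻³/1.882×10⁻⁶ = 1539.85 K.
Area A = 16.1 cm² = 1.61×10⁻³ m².
Then P = σAT⁴ = 5.670×10⁻⁸×1.61×10⁻³×(1539.85)⁴ = 513 W.

P ≈ 513 W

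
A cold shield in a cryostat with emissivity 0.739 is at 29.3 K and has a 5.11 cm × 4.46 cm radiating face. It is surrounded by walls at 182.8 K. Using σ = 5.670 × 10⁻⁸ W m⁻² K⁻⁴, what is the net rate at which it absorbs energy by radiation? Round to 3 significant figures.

Net gain ≈ 0.107 W

Area A = 0.0511 × 0.0446 = 2.27906×10⁻³ m².
Net radiated power P_net = εσA(T⁴ − T₀⁴) = 0.739×5.670×10⁻⁸×2.27906×10⁻³×(29.3⁴ − 182.8⁴).
T⁴ − T₀⁴ = 7.37005×10⁵ − 1.11662×10⁹ = -1.11588×10⁹ K⁴, so P_net = -0.107 W — negative, meaning a net gain of 0.107 W.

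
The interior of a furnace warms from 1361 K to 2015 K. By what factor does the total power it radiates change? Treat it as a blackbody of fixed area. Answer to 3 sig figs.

P₂/P₁ ≈ 4.80

P ∝ T⁴, so P₂/P₁ = (T₂/T₁)⁴ = (2015/1361)⁴ = (1.48053)⁴ = 4.80.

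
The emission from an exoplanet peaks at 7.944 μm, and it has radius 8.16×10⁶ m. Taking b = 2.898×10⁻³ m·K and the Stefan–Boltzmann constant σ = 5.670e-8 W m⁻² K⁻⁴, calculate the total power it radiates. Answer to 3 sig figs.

P ≈ 8.40×10¹⁷ W

Wien's law: T = b/λ_max = 2.898×10⁻³/7.944×10⁻⁶ = 364.804 K.
Surface area A = 4πR² = 4π(8.16×10⁶ m)² = 8.36739×10¹⁴ m².
Then P = σAT⁴ = 5.670×10⁻⁸×8.36739×10¹⁴×(364.804)⁴ = 8.40×10¹⁷ W.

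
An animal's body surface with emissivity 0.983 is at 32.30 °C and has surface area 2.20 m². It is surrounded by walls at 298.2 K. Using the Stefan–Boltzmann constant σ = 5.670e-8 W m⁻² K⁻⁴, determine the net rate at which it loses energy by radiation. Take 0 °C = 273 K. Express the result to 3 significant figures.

T = 32.30 °C + 273 = 305.30 K.
Area A = 2.20 m².
Net radiated power P_net = εσA(T⁴ − T₀⁴) = 0.983×5.670×10⁻⁸×2.20×(305.30⁴ − 298.2⁴).
T⁴ − T₀⁴ = 8.68775×10⁹ − 7.90734×10⁹ = 7.80410×10⁸ K⁴, so P_net = 95.7 W.

Net loss ≈ 95.7 W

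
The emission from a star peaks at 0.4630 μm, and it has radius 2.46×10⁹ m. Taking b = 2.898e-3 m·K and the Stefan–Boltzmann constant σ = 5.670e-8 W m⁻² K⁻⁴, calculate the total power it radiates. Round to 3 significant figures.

P ≈ 6.62×10²⁷ W

Wien's law: T = b/λ_max = 2.898×10⁻³/4.630×10⁻⁷ = 6259.18 K.
Surface area A = 4πR² = 4π(2.46×10⁹ m)² = 7.60466×10¹⁹ m².
Then P = σAT⁴ = 5.670×10⁻⁸×7.60466×10¹⁹×(6259.18)⁴ = 6.62×10²⁷ W.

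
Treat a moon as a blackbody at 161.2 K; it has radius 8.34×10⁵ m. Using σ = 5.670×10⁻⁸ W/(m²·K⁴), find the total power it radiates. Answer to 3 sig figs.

P ≈ 3.35×10¹⁴ W

Surface area A = 4πR² = 4π(8.34×10⁵ m)² = 8.74061×10¹² m².
P = σAT⁴ = 5.670×10⁻⁸ × 8.74061×10¹² × (161.2)⁴ = 3.35×10¹⁴ W.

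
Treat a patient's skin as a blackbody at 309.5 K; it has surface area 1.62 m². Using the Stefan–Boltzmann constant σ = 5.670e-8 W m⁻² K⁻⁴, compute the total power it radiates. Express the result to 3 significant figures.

Area A = 1.62 m².
P = σAT⁴ = 5.670×10⁻⁸ × 1.62 × (309.5)⁴ = 843 W.

P ≈ 843 W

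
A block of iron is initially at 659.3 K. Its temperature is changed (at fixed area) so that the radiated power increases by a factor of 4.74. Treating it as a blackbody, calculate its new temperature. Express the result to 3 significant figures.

P ∝ T⁴, so T₂/T₁ = (P₂/P₁)^(1/4) = (4.74)^(1/4) = 1.47552.
T₂ = 659.3 × 1.47552 = 973 K.

T₂ ≈ 973 K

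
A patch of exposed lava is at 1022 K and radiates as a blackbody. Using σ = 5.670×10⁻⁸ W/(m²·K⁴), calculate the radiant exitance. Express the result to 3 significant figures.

I ≈ 6.19×10⁴ W/m²

Stefan–Boltzmann: I = σT⁴ = 5.670×10⁻⁸ × (1022)⁴ = 6.19×10⁴ W/m².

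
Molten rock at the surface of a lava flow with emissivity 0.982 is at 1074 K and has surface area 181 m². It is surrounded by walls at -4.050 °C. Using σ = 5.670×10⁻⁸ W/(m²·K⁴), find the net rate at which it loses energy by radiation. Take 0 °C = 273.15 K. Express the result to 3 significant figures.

Net loss ≈ 1.34×10⁷ W

Surroundings: T = -4.050 °C + 273.15 = 269.100 K.
Area A = 181 m².
Net radiated power P_net = εσA(T⁴ − T₀⁴) = 0.982×5.670×10⁻⁸×181×(1074⁴ − 269.100⁴).
T⁴ − T₀⁴ = 1.33051×10¹² − 5.24390×10⁹ = 1.32527×10¹² K⁴, so P_net = 1.34×10⁷ W.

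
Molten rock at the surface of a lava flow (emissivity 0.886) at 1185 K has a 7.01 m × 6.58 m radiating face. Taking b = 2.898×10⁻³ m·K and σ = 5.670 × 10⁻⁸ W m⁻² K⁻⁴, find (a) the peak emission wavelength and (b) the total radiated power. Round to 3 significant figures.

λ_max ≈ 2.45 μm; P ≈ 4.57×10⁶ W

(a) λ_max = b/T = 2.898×10⁻³/1185 = 2.446×10⁻⁶ m = 2.45 μm.
Area A = 7.01 × 6.58 = 46.1258 m².
(b) P = εσAT⁴ = 0.886×5.670×10⁻⁸×46.1258×(1185)⁴ = 4.57×10⁶ W.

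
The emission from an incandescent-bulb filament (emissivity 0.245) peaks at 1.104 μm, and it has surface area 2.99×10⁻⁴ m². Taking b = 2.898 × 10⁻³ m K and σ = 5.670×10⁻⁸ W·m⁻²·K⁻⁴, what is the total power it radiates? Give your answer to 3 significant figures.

P ≈ 197 W

Wien's law: T = b/λ_max = 2.898×10⁻³/1.104×10⁻⁶ = 2625.00 K.
Area A = 2.99×10⁻⁴ m².
Then P = εσAT⁴ = 0.245×5.670×10⁻⁸×2.99×10⁻⁴×(2625.00)⁴ = 197 W.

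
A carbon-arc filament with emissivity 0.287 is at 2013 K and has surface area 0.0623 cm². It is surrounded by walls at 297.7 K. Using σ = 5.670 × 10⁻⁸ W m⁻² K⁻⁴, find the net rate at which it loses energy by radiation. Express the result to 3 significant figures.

Area A = 0.0623 cm² = 6.23×10⁻⁶ m².
Net radiated power P_net = εσA(T⁴ − T₀⁴) = 0.287×5.670×10⁻⁸×6.23×10⁻⁶×(2013⁴ − 297.7⁴).
T⁴ − T₀⁴ = 1.64201×10¹³ − 7.85444×10⁹ = 1.64122×10¹³ K⁴, so P_net = 1.66 W.

Net loss ≈ 1.66 W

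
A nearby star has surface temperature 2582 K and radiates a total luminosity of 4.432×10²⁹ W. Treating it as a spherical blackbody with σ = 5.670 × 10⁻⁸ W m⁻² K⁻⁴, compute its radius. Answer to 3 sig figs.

R ≈ 1.18×10¹¹ m

L = 4πR²σT⁴ ⇒ R = √(L/(4πσT⁴)).
σT⁴ = 2.52004×10⁶ W/m², so R = √(4.432×10²⁹/(4π×2.52004×10⁶)) = 1.18×10¹¹ m.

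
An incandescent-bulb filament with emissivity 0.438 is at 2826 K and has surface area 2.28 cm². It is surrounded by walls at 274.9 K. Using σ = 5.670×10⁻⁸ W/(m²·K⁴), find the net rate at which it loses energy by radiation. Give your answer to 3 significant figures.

Area A = 2.28 cm² = 2.28×10⁻⁴ m².
Net radiated power P_net = εσA(T⁴ − T₀⁴) = 0.438×5.670×10⁻⁸×2.28×10⁻⁴×(2826⁴ − 274.9⁴).
T⁴ − T₀⁴ = 6.37806×10¹³ − 5.71083×10⁹ = 6.37749×10¹³ K⁴, so P_net = 361 W.

Net loss ≈ 361 W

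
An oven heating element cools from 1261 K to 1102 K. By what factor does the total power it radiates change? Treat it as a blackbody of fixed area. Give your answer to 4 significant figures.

P₂/P₁ ≈ 0.5833

P ∝ T⁴, so P₂/P₁ = (T₂/T₁)⁴ = (1102/1261)⁴ = (0.873910)⁴ = 0.5833.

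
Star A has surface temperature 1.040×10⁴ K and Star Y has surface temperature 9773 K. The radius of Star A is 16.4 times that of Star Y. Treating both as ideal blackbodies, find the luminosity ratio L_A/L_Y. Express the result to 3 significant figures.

L_A/L_Y ≈ 345

L ∝ R²T⁴, so L_A/L_Y = (R_A/R_Y)²(T_A/T_Y)⁴ = (16.4)² × (1.040×10⁴/9773)⁴ = 268.96 × 1.28239 = 345.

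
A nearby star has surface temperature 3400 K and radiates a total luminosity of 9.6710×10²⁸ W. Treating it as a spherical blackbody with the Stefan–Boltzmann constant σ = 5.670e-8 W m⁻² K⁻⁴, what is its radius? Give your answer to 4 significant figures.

R ≈ 3.187×10¹⁰ m

L = 4πR²σT⁴ ⇒ R = √(L/(4πσT⁴)).
σT⁴ = 7.57703×10⁶ W/m², so R = √(9.6710×10²⁸/(4π×7.57703×10⁶)) = 3.187×10¹⁰ m.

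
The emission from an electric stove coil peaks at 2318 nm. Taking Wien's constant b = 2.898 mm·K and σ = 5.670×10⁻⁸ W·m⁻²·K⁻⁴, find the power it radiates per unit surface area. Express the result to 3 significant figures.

I ≈ 1.39×10⁵ W/m²

Wien's law: T = b/λ_max = 2.898×10⁻³/2.318×10⁻⁶ = 1250.22 K.
Then I = σT⁴ = 5.670×10⁻⁸×(1250.22)⁴ = 1.39×10⁵ W/m².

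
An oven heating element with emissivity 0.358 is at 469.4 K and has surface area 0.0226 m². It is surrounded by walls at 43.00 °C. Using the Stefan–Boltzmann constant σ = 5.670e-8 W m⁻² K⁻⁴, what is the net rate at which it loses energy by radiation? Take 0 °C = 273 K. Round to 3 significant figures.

Net loss ≈ 17.7 W

Surroundings: T = 43.00 °C + 273 = 316.00 K.
Area A = 0.0226 m².
Net radiated power P_net = εσA(T⁴ − T₀⁴) = 0.358×5.670×10⁻⁸×0.0226×(469.4⁴ − 316.00⁴).
T⁴ − T₀⁴ = 4.85481×10¹⁰ − 9.97122×10⁹ = 3.85769×10¹⁰ K⁴, so P_net = 17.7 W.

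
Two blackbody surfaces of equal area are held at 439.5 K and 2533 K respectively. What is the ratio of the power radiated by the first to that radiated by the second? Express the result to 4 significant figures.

With equal areas, P₁/P₂ = (T₁/T₂)⁴ = (439.5/2533)⁴ = 9.063×10⁻⁴.

P₁/P₂ ≈ 9.063×10⁻⁴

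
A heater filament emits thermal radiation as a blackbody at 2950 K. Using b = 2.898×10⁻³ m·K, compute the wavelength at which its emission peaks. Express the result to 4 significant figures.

λ_max ≈ 0.9824 μm

Wien's displacement law: λ_max = b/T = (2.898×10⁻³ m·K)/(2950 K) = 9.8237×10⁻⁷ m.
That is 0.9824 μm, in the infrared range.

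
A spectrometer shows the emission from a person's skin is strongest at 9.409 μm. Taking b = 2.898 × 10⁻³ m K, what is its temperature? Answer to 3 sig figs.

Wien's law gives T = b/λ_max = (2.898×10⁻³ m·K)/(9.409×10⁻⁶ m) = 308 K.

T ≈ 308 K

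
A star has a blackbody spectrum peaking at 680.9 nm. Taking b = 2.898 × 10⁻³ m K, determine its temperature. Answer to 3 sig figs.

T ≈ 4.26×10³ K

Wien's law gives T = b/λ_max = (2.898×10⁻³ m·K)/(6.809×10⁻⁷ m) = 4.26×10³ K.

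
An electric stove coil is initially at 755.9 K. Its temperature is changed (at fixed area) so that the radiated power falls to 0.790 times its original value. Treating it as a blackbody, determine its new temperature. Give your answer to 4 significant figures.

T₂ ≈ 712.6 K

P ∝ T⁴, so T₂/T₁ = (P₂/P₁)^(1/4) = (0.790)^(1/4) = 0.942772.
T₂ = 755.9 × 0.942772 = 712.6 K.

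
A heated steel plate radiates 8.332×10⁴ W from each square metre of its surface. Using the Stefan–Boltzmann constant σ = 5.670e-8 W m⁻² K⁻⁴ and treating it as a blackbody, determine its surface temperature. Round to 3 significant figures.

T ≈ 1.10×10³ K

I = σT⁴, so T = (I/σ)^(1/4) = (8.332×10⁴/(5.670×10⁻⁸))^(1/4) = 1.10×10³ K.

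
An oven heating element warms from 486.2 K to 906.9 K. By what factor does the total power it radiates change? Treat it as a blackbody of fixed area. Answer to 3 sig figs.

P₂/P₁ ≈ 12.1

P ∝ T⁴, so P₂/P₁ = (T₂/T₁)⁴ = (906.9/486.2)⁴ = (1.86528)⁴ = 12.1.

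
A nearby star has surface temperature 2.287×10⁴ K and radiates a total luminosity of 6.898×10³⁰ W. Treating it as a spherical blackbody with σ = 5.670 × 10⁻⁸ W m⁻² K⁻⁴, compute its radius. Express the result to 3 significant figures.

R ≈ 5.95×10⁹ m

L = 4πR²σT⁴ ⇒ R = √(L/(4πσT⁴)).
σT⁴ = 1.55113×10¹⁰ W/m², so R = √(6.898×10³⁰/(4π×1.55113×10¹⁰)) = 5.95×10⁹ m.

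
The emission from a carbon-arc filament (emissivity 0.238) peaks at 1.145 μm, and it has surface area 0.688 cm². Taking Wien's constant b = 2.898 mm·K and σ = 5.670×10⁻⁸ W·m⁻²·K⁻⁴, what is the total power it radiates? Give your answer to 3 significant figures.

P ≈ 38.1 W

Wien's law: T = b/λ_max = 2.898×10⁻³/1.145×10⁻⁶ = 2531.00 K.
Area A = 0.688 cm² = 6.88×10⁻⁵ m².
Then P = εσAT⁴ = 0.238×5.670×10⁻⁸×6.88×10⁻⁵×(2531.00)⁴ = 38.1 W.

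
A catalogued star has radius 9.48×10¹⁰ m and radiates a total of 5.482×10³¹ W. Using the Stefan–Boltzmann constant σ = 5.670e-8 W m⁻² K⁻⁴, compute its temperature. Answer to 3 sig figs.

T ≈ 9.62×10³ K

Surface area A = 4πR² = 4π(9.48×10¹⁰ m)² = 1.12934×10²³ m².
P = σAT⁴ ⇒ T = (P/(σA))^(1/4) = (5.482×10³¹/(5.670×10⁻⁸×1.12934×10²³))^(1/4) = 9.62×10³ K.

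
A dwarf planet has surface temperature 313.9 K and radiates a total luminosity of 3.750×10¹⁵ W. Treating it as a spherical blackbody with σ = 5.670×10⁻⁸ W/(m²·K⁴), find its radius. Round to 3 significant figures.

L = 4πR²σT⁴ ⇒ R = √(L/(4πσT⁴)).
σT⁴ = 550.489 W/m², so R = √(3.750×10¹⁵/(4π×550.489)) = 7.36×10⁵ m.

R ≈ 7.36×10⁵ m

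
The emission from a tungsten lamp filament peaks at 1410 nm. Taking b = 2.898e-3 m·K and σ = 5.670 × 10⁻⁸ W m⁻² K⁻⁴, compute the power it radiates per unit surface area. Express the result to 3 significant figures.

Wien's law: T = b/λ_max = 2.898×10⁻³/1.410×10⁻⁶ = 2055.32 K.
Then I = σT⁴ = 5.670×10⁻⁸×(2055.32)⁴ = 1.01×10⁶ W/m².

I ≈ 1.01×10⁶ W/m²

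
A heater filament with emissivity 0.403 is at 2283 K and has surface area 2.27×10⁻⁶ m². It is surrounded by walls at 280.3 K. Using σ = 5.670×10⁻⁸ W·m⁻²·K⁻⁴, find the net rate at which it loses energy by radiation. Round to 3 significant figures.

Area A = 2.27×10⁻⁶ m².
Net radiated power P_net = εσA(T⁴ − T₀⁴) = 0.403×5.670×10⁻⁸×2.27×10⁻⁶×(2283⁴ − 280.3⁴).
T⁴ − T₀⁴ = 2.71659×10¹³ − 6.17294×10⁹ = 2.71597×10¹³ K⁴, so P_net = 1.41 W.

Net loss ≈ 1.41 W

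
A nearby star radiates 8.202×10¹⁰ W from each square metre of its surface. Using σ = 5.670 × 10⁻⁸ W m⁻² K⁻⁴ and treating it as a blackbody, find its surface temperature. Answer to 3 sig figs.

I = σT⁴, so T = (I/σ)^(1/4) = (8.202×10¹⁰/(5.670×10⁻⁸))^(1/4) = 3.47×10⁴ K.

T ≈ 3.47×10⁴ K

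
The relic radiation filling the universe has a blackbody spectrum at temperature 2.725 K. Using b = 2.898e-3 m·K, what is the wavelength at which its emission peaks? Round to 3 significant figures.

λ_max ≈ 1.06×10⁻³ m

Wien's displacement law: λ_max = b/T = (2.898×10⁻³ m·K)/(2.725 K) = 1.063×10⁻³ m.
That is 1.06×10⁻³ m, in the microwave range.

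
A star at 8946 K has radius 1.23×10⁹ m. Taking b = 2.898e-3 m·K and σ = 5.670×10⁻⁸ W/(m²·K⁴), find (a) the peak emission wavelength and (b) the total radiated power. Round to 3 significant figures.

λ_max ≈ 324 nm; P ≈ 6.90×10²⁷ W

(a) λ_max = b/T = 2.898×10⁻³/8946 = 3.239×10⁻⁷ m = 324 nm.
Surface area A = 4πR² = 4π(1.23×10⁹ m)² = 1.90117×10¹⁹ m².
(b) P = σAT⁴ = 5.670×10⁻⁸×1.90117×10¹⁹×(8946)⁴ = 6.90×10²⁷ W.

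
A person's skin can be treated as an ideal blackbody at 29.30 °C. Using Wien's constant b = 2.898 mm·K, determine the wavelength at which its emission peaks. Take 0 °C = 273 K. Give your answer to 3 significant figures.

T = 29.30 °C + 273 = 302.30 K.
Wien's displacement law: λ_max = b/T = (2.898×10⁻³ m·K)/(302.30 K) = 9.587×10⁻⁶ m.
That is 9.59 μm, in the infrared range.

λ_max ≈ 9.59 μm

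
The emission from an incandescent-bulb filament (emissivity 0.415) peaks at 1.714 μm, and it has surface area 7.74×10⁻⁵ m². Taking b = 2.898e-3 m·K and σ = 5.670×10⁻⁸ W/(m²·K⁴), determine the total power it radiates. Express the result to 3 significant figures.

Wien's law: T = b/λ_max = 2.898×10⁻³/1.714×10⁻⁶ = 1690.78 K.
Area A = 7.74×10⁻⁵ m².
Then P = εσAT⁴ = 0.415×5.670×10⁻⁸×7.74×10⁻⁵×(1690.78)⁴ = 14.9 W.

P ≈ 14.9 W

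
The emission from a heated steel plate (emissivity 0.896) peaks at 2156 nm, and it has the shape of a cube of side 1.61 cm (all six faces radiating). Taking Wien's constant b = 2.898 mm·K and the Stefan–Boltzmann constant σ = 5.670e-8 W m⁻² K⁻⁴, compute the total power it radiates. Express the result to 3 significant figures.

P ≈ 258 W

Wien's law: T = b/λ_max = 2.898×10⁻³/2.156×10⁻⁶ = 1344.16 K.
Area A = 6s² = 6×(0.0161 m)² = 1.55526×10⁻³ m².
Then P = εσAT⁴ = 0.896×5.670×10⁻⁸×1.55526×10⁻³×(1344.16)⁴ = 258 W.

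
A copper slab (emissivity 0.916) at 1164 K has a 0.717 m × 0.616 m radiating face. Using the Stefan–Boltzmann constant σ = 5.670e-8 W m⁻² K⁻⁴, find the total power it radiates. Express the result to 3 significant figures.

Area A = 0.717 × 0.616 = 0.441672 m².
P = εσAT⁴ = 0.916 × 5.670×10⁻⁸ × 0.441672 × (1164)⁴ = 4.21×10⁴ W.

P ≈ 4.21×10⁴ W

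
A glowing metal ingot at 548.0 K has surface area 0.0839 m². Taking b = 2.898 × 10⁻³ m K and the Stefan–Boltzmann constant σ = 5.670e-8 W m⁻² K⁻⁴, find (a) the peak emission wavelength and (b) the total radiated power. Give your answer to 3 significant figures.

λ_max ≈ 5.29 μm; P ≈ 429 W

(a) λ_max = b/T = 2.898×10⁻³/548.0 = 5.288×10⁻⁶ m = 5.29 μm.
Area A = 0.0839 m².
(b) P = σAT⁴ = 5.670×10⁻⁸×0.0839×(548.0)⁴ = 429 W.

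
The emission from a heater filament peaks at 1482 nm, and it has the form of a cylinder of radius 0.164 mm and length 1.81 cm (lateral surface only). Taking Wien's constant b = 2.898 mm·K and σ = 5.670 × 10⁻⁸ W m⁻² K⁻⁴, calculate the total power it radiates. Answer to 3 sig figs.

P ≈ 15.5 W

Wien's law: T = b/λ_max = 2.898×10⁻³/1.482×10⁻⁶ = 1955.47 K.
Lateral area A = 2πrL = 2π×1.64×10⁻⁴×0.0181 = 1.86510×10⁻⁵ m².
Then P = σAT⁴ = 5.670×10⁻⁸×1.86510×10⁻⁵×(1955.47)⁴ = 15.5 W.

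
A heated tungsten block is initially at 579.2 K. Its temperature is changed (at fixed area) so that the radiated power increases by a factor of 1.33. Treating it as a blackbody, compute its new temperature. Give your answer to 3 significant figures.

P ∝ T⁴, so T₂/T₁ = (P₂/P₁)^(1/4) = (1.33)^(1/4) = 1.07390.
T₂ = 579.2 × 1.07390 = 622 K.

T₂ ≈ 622 K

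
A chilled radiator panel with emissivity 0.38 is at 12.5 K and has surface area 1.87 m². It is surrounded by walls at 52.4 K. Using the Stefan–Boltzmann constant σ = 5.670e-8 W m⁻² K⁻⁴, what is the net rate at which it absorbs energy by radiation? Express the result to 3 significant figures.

Area A = 1.87 m².
Net radiated power P_net = εσA(T⁴ − T₀⁴) = 0.38×5.670×10⁻⁸×1.87×(12.5⁴ − 52.4⁴).
T⁴ − T₀⁴ = 24414.1 − 7.53920×10⁶ = -7.51479×10⁶ K⁴, so P_net = -0.303 W — negative, meaning a net gain of 0.303 W.

Net gain ≈ 0.303 W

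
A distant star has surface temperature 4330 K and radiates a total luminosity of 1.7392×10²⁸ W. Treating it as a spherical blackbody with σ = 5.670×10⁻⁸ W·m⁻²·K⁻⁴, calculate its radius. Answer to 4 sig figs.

R ≈ 8.333×10⁹ m

L = 4πR²σT⁴ ⇒ R = √(L/(4πσT⁴)).
σT⁴ = 1.99313×10⁷ W/m², so R = √(1.7392×10²⁸/(4π×1.99313×10⁷)) = 8.333×10⁹ m.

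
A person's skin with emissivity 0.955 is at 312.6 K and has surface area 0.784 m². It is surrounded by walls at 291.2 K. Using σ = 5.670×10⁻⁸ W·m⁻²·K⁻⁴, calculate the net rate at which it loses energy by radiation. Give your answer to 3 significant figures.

Net loss ≈ 100 W

Area A = 0.784 m².
Net radiated power P_net = εσA(T⁴ − T₀⁴) = 0.955×5.670×10⁻⁸×0.784×(312.6⁴ − 291.2⁴).
T⁴ − T₀⁴ = 9.54896×10⁹ − 7.19061×10⁹ = 2.35835×10⁹ K⁴, so P_net = 100 W.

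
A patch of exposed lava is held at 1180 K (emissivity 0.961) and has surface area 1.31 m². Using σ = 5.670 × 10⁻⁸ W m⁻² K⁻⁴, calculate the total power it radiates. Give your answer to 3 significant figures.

P ≈ 1.38×10⁵ W

Area A = 1.31 m².
P = εσAT⁴ = 0.961 × 5.670×10⁻⁸ × 1.31 × (1180)⁴ = 1.38×10⁵ W.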